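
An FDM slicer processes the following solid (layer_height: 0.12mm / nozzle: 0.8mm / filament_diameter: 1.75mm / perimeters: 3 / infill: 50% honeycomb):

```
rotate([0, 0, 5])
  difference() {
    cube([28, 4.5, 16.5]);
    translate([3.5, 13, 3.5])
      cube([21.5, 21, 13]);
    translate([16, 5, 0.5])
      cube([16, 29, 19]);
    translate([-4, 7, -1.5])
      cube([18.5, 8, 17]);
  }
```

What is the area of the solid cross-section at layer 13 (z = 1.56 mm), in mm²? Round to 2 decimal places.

126.00 mm²

At z = 1.56 mm: the 28×4.5 cube contributes its full rectangle (area 126.00 mm²); the cube at (3.5, 13) does not reach this height (z outside [3.5, 16.5]); the 16×29 cube at (16, 5) contributes its full rectangle (area 464.00 mm²); the 18.5×8 cube at (-4, 7) contributes its full rectangle (area 148.00 mm²); Taking the first minus the rest: starting from the 28×4.5 cube (126.00 mm²), the 16×29 cube at (16, 5) misses the remaining region (no effect); the 18.5×8 cube at (-4, 7) misses the remaining region (no effect) — area = 126.00 mm²; (whole slice rotated 5° about Z — lengths, areas and connectivity unchanged). Overall, the cross-section is a single solid region. Net area = 126.00 mm².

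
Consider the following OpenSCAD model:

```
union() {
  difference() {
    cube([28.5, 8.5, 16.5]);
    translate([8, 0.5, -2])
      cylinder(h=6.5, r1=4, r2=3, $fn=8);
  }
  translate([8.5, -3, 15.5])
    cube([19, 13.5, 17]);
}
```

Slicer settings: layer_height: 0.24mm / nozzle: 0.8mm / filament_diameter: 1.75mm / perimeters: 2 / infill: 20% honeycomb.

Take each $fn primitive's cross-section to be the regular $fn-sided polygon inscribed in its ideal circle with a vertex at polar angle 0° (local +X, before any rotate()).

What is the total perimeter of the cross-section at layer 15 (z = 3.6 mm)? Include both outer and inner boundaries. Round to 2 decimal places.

78.83 mm

At z = 3.6 mm: the cube is present — its section is the full 28.5×8.5 rectangle (perimeter 74.00 mm); the cone at (8, 0.5) contributes a regular 8-gon of circumradius 3.138 (interpolated between r1=4 and r2=3 at t=0.862) (perimeter = 2·8·3.138·sin(180°/8) = 19.22 mm); Taking the first minus the rest: starting from the 28.5×8.5 cube, the cone at (8, 0.5) partially overlaps it — only the 16.96 mm² overlap (of its 27.86 mm²) is removed, clipping the outline — boundary = 78.83 mm; the cube at (8.5, -3) is absent (z outside [15.5, 32.5]); Merging all regions: only that combined region is present, so the union is just that shape — boundary = 78.83 mm. Overall, the cross-section is a single solid region. Total boundary length (outer) = 78.83 mm.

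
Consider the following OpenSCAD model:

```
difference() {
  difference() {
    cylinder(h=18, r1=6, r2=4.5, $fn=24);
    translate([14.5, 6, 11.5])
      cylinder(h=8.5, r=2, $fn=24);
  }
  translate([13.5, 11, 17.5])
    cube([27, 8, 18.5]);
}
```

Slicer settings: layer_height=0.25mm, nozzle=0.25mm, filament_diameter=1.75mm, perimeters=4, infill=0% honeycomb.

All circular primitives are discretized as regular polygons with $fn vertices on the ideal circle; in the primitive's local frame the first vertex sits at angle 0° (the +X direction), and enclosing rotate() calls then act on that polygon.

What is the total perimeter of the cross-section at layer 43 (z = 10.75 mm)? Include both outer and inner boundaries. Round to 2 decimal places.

31.98 mm

At z = 10.75 mm: the cone: at t=0.597 of its height the radius interpolates to r₁+(r₂−r₁)t = 5.104, giving a regular 24-gon of that circumradius (perimeter = 2·24·5.104·sin(180°/24) = 31.98 mm); the cylinder at (14.5, 6) is absent (z outside [11.5, 20]); Taking the first minus the rest: none of the subtracted shapes is present at this height, so the cone is unchanged — boundary = 31.98 mm; the cube at (13.5, 11) does not reach this height (z outside [17.5, 36]); Subtracting the remaining from the first: none of the subtracted shapes is present at this height, so the result so far is unchanged — boundary = 31.98 mm. Overall, the cross-section is a single solid region. Total boundary length (outer) = 31.98 mm.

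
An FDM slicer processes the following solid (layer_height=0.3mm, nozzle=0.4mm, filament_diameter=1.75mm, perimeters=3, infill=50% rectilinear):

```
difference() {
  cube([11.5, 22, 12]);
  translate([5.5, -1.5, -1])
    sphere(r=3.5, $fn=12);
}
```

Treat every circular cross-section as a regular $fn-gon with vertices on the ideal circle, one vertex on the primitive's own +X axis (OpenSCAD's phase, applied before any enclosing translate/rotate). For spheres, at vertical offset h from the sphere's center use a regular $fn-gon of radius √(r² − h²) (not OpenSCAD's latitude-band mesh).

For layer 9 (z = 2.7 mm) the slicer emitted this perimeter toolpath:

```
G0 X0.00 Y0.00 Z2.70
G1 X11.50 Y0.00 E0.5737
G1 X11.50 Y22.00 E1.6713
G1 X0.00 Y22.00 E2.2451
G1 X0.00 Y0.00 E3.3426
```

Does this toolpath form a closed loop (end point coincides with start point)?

Start point (G0): (0.00, 0.00). End point (last G1): the path returns to the start — closed.

yes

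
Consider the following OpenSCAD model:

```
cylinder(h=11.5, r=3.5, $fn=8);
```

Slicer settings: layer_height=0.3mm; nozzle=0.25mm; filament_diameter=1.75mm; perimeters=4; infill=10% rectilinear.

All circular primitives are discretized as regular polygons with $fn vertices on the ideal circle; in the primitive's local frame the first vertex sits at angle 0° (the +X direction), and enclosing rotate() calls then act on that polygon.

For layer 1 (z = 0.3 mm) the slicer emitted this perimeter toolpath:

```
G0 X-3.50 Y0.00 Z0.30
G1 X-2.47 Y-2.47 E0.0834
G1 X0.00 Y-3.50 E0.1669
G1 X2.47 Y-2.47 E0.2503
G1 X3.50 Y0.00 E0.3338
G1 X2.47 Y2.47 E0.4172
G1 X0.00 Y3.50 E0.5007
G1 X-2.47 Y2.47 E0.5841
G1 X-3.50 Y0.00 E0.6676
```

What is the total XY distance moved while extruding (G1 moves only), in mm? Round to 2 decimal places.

21.41 mm

Sum the Euclidean lengths of each G1 segment: total = 21.41 mm.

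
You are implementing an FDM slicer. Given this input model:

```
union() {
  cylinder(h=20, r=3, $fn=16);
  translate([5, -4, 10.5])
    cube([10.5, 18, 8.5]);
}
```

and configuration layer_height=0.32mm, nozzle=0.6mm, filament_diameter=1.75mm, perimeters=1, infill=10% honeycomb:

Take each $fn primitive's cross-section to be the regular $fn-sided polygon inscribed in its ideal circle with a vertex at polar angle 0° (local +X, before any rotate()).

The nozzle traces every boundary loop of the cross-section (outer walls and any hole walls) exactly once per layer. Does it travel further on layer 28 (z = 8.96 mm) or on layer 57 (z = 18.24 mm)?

layer 57 (z = 18.24 mm)

Layer 28 (z = 8.96): the r=3 cylinder contributes a regular 16-gon of circumradius 3 (perimeter = 2·16·3.000·sin(180°/16) = 18.73 mm); the cube at (5, -4) is absent (z outside [10.5, 19]); Merging all regions: only the r=3 cylinder is present, so the union is just that shape — boundary = 18.73 mm. So its perimeter = 18.73 mm. Layer 57 (z = 18.24): the r=3 cylinder gives a regular 16-gon of circumradius 3 (constant along its height) (perimeter = 2·16·3.000·sin(180°/16) = 18.73 mm); the cube at (5, -4) is present — its section is the full 10.5×18 rectangle (perimeter 57.00 mm); Taking the union: the 2 present regions are separate (no shared area or edge), so areas and boundary lengths simply add and each stays a separate island — boundary = 75.73 mm. So its perimeter = 75.73 mm. Layer 57 is larger (75.73 vs 18.73 mm).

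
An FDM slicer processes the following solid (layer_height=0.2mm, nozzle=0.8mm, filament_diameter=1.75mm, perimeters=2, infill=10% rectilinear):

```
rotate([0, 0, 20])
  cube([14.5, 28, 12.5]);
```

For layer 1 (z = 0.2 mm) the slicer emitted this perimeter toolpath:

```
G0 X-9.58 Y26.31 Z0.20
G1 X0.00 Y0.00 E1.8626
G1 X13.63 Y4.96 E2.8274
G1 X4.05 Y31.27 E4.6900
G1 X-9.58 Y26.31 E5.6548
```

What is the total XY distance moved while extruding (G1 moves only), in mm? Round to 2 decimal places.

Sum the Euclidean lengths of each G1 segment: total = 85.01 mm.

85.01 mm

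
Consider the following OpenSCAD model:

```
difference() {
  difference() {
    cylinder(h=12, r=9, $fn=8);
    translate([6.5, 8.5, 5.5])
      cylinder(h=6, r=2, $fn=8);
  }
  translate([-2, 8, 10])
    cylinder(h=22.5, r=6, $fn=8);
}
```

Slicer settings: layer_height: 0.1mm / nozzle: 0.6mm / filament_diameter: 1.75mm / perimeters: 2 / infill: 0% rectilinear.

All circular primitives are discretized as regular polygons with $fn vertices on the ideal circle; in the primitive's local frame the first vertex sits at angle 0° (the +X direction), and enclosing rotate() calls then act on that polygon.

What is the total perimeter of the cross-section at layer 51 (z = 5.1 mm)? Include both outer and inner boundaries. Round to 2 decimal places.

At z = 5.1 mm: the r=9 cylinder contributes a regular 8-gon of circumradius 9 (perimeter = 2·8·9.000·sin(180°/8) = 55.11 mm); the cylinder at (6.5, 8.5) does not reach this height (z outside [5.5, 11.5]); Taking the first minus the rest: none of the subtracted shapes is present at this height, so the r=9 cylinder is unchanged — boundary = 55.11 mm; the cylinder at (-2, 8) is absent (z outside [10, 32.5]); After the difference (first − rest): none of the subtracted shapes is present at this height, so that combined region is unchanged — boundary = 55.11 mm. Overall, the cross-section is a single solid region. Total boundary length (outer) = 55.11 mm.

55.11 mm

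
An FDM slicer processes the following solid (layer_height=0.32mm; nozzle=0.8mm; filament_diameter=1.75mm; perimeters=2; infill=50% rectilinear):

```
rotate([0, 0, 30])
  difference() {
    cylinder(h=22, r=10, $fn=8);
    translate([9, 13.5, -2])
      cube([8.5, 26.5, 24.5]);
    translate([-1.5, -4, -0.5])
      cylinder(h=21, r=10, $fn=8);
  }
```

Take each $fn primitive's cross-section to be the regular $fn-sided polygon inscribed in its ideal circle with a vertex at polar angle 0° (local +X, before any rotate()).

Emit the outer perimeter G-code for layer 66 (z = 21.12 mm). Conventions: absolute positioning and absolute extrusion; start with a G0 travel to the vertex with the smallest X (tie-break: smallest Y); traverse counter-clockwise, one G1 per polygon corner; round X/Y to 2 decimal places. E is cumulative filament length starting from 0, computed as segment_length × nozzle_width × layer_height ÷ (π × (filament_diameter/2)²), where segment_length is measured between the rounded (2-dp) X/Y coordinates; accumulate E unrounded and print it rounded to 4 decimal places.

At z = 21.12 mm: the r=10 cylinder contributes a regular 8-gon of circumradius 10; the cube at (9, 13.5) (footprint 8.5×26.5) is included at this height; the cylinder at (-1.5, -4) is absent (z outside [-0.5, 20.5]); Subtracting the remaining from the first: starting from the r=10 cylinder, the 8.5×26.5 cube at (9, 13.5) misses the remaining region (no effect) — 1 connected region; (whole slice rotated 30° about Z — lengths, areas and connectivity unchanged). The outline is a single polygon with 8 vertices. Extrusion per mm of travel: 0.8 × 0.32 / (π × 0.875²) = 0.106432. Accumulating E over each segment gives final E = 6.5171.

G0 X-9.66 Y2.59 Z21.12
G1 X-8.66 Y-5.00 E0.8148
G1 X-2.59 Y-9.66 E1.6293
G1 X5.00 Y-8.66 E2.4441
G1 X9.66 Y-2.59 E3.2586
G1 X8.66 Y5.00 E4.0734
G1 X2.59 Y9.66 E4.8878
G1 X-5.00 Y8.66 E5.7026
G1 X-9.66 Y2.59 E6.5171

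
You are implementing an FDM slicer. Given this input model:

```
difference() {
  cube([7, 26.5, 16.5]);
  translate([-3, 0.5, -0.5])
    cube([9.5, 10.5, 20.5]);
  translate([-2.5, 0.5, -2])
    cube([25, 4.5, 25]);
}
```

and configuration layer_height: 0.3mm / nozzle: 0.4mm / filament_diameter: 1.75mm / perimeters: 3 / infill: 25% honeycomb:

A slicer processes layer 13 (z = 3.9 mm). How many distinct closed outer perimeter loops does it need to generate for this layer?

2

At z = 3.9 mm: the cube is present — its section is the full 7×26.5 rectangle; the 9.5×10.5 cube at (-3, 0.5) contributes its full rectangle; the 25×4.5 cube at (-2.5, 0.5) contributes its full rectangle; Taking the first minus the rest: starting from the 7×26.5 cube, the 9.5×10.5 cube at (-3, 0.5) partially overlaps it — only the 68.25 mm² overlap (of its 99.75 mm²) is removed, clipping the outline; the 25×4.5 cube at (-2.5, 0.5) partially overlaps it — only the 2.25 mm² overlap (of its 112.50 mm²) is removed, clipping the outline — 2 connected regions. The result has 2 disconnected regions.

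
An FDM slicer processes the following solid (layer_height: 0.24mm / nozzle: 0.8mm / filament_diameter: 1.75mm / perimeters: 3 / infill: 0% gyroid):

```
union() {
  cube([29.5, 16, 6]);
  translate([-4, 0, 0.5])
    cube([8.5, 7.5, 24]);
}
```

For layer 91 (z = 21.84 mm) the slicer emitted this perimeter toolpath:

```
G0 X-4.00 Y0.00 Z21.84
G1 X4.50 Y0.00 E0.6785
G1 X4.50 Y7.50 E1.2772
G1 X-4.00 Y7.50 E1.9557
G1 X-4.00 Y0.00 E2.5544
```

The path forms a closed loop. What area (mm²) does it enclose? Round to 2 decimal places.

63.75 mm²

Apply the shoelace formula to the sequence of (X, Y) vertices; enclosed area = 63.75 mm².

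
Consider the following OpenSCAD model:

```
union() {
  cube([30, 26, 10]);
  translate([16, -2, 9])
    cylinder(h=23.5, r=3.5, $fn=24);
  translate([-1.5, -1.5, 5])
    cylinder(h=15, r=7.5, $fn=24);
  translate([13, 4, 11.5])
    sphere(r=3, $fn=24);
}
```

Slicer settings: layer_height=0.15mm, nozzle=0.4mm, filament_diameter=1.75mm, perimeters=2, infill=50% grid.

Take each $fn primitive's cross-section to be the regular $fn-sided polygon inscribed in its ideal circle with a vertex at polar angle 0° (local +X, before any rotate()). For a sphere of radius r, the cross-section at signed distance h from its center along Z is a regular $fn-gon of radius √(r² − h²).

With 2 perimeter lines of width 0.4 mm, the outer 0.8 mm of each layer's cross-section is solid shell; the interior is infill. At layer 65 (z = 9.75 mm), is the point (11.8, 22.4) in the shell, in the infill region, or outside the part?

infill

At z = 9.75 mm: the cube (footprint 30×26) is included at this height; the r=3.5 cylinder at (16, -2) contributes a regular 24-gon of circumradius 3.5; the cylinder at (-1.5, -1.5): section is a regular 24-gon, circumradius r=7.5; the r=3 sphere at (13, 4) slices to a regular 24-gon of circumradius 2.437 (√(r²−h²) with h=1.75 from center); Taking the union: the regions partially overlap (shared area 48.07 mm²), so overlapping operands fuse into one piece — 1 connected region. Overall, the cross-section is a single solid region. The nearest boundary edge runs (0.00, 26.00)→(30.00, 26.00); distance from the point to it = 3.60 mm. The point is inside the cross-section and 3.60 mm from the nearest boundary — more than the 0.8 mm shell width (2 × 0.4), so it's in the infill interior.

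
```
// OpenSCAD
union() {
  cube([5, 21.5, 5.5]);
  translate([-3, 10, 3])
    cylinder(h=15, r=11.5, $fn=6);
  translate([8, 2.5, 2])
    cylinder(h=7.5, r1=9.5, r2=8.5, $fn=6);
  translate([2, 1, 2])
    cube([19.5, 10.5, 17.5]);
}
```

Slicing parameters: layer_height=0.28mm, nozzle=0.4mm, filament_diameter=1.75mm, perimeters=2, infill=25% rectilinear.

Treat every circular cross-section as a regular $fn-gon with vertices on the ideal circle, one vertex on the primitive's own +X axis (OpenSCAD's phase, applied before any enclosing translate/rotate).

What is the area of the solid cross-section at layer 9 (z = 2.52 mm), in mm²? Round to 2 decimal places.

At z = 2.52 mm: the cube is present — its section is the full 5×21.5 rectangle (area 107.50 mm²); the cylinder at (-3, 10) is absent (z outside [3, 18]); the cone at (8, 2.5) contributes a regular 6-gon of circumradius 9.431 (interpolated between r1=9.5 and r2=8.5 at t=0.069) (area = (6/2)·9.431²·sin(360°/6) = 231.07 mm²); the 19.5×10.5 cube at (2, 1) contributes its full rectangle (area 204.75 mm²); Taking the union: the regions partially overlap — summed areas 543.32 mm² minus the doubly-counted overlap 175.76 mm² gives 367.56 mm² — area = 367.56 mm². Overall, the cross-section is a single solid region. Net area = 367.56 mm².

367.56 mm²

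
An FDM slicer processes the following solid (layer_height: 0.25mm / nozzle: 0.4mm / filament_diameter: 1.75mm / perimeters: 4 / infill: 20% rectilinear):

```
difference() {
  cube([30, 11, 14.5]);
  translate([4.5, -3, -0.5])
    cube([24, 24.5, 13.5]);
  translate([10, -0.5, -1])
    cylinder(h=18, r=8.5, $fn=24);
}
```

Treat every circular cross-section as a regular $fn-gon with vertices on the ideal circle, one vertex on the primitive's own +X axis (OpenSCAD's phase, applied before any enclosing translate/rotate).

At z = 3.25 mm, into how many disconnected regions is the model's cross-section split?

2

At z = 3.25 mm: the cube (footprint 30×11) is included at this height; the cube at (4.5, -3) is present — its section is the full 24×24.5 rectangle; the r=8.5 cylinder at (10, -0.5) gives a regular 24-gon of circumradius 8.5 (constant along its height); After the difference (first − rest): starting from the 30×11 cube, the 24×24.5 cube at (4.5, -3) partially overlaps it — only the 264.00 mm² overlap (of its 588.00 mm²) is removed, clipping the outline; the r=8.5 cylinder at (10, -0.5) partially overlaps it — only the 11.67 mm² overlap (of its 224.40 mm²) is removed, clipping the outline — 2 connected regions. The result has 2 disconnected regions.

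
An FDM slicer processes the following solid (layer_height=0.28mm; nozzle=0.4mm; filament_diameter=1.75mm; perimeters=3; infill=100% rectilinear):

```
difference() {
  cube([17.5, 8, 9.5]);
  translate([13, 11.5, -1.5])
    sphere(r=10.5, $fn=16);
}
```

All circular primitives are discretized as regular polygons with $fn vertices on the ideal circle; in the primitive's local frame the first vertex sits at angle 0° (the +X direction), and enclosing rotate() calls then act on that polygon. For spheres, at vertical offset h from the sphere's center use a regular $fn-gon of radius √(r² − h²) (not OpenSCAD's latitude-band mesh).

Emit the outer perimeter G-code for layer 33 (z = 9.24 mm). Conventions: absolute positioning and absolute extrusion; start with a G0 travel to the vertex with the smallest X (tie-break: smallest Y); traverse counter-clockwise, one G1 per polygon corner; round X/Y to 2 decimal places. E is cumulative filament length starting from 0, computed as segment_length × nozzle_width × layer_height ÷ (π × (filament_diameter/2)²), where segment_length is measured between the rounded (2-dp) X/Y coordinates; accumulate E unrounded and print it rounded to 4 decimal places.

At z = 9.24 mm: the 17.5×8 cube contributes its full rectangle; the sphere at (13, 11.5) is not intersected at this z (|z−center|=10.740 > r=10.5); Subtracting the remaining from the first: none of the subtracted shapes is present at this height, so the 17.5×8 cube is unchanged — 1 connected region. The outline is a single polygon with 4 vertices. Extrusion per mm of travel: 0.4 × 0.28 / (π × 0.875²) = 0.046564. Accumulating E over each segment gives final E = 2.3748.

G0 X0.00 Y0.00 Z9.24
G1 X17.50 Y0.00 E0.8149
G1 X17.50 Y8.00 E1.1874
G1 X0.00 Y8.00 E2.0023
G1 X0.00 Y0.00 E2.3748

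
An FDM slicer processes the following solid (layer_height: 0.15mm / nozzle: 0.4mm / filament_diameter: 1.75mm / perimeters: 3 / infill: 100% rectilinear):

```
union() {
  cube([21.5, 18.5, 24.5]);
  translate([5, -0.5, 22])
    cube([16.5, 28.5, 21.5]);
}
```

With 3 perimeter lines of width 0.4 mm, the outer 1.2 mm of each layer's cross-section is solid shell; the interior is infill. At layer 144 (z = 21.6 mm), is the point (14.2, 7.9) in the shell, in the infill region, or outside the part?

infill

At z = 21.6 mm: the cube is present — its section is the full 21.5×18.5 rectangle; the cube at (5, -0.5) is not intersected at this z (z outside [22, 43.5]); Merging all regions: only the 21.5×18.5 cube is present, so the union is just that shape — 1 connected region. Overall, the cross-section is a single solid region. The nearest boundary edge runs (21.50, 0.00)→(21.50, 18.50); distance from the point to it = 7.30 mm. The point is inside the cross-section and 7.30 mm from the nearest boundary — more than the 1.2 mm shell width (3 × 0.4), so it's in the infill interior.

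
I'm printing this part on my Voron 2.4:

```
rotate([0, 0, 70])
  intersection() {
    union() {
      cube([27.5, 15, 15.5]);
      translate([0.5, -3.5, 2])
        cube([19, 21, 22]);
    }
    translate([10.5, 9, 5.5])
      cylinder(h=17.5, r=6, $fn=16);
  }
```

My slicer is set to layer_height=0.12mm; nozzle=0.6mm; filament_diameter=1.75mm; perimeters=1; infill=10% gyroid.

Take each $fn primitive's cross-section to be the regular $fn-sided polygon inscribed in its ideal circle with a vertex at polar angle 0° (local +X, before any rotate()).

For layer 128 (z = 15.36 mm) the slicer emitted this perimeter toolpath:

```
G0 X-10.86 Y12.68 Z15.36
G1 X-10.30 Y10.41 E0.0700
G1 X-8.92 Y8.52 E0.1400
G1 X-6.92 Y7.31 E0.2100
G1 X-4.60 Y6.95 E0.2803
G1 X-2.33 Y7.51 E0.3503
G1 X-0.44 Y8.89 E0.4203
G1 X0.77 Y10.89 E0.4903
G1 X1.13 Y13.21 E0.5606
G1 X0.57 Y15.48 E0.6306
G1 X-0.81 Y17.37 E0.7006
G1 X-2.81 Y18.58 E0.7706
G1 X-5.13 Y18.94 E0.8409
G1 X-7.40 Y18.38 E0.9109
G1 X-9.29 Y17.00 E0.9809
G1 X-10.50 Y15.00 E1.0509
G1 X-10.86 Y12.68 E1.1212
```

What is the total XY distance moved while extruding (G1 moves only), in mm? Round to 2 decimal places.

Sum the Euclidean lengths of each G1 segment: total = 37.45 mm.

37.45 mm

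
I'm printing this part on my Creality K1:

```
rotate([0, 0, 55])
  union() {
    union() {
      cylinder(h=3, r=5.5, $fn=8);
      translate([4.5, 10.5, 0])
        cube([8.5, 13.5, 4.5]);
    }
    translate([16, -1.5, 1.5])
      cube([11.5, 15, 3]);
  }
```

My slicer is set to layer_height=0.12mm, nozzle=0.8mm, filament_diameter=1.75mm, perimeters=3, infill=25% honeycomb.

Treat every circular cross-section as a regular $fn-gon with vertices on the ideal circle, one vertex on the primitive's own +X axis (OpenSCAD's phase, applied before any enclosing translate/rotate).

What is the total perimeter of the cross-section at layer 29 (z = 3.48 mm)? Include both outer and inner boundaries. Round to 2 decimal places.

At z = 3.48 mm: the cylinder is not intersected at this z (z outside [0, 3]); the 8.5×13.5 cube at (4.5, 10.5) contributes its full rectangle (perimeter 44.00 mm); Merging all regions: only the 8.5×13.5 cube at (4.5, 10.5) is present, so the union is just that shape — boundary = 44.00 mm; the cube at (16, -1.5) (footprint 11.5×15) is included at this height (perimeter 53.00 mm); Merging all regions: the 2 present regions are separate (no shared area or edge), so areas and boundary lengths simply add and each stays a separate island — boundary = 97.00 mm; (rotated 55° about Z; rotation is an isometry so areas/perimeters/island counts are preserved). Overall, the cross-section has 2 separate islands. Total boundary length (outer) = 97.00 mm.

97.00 mm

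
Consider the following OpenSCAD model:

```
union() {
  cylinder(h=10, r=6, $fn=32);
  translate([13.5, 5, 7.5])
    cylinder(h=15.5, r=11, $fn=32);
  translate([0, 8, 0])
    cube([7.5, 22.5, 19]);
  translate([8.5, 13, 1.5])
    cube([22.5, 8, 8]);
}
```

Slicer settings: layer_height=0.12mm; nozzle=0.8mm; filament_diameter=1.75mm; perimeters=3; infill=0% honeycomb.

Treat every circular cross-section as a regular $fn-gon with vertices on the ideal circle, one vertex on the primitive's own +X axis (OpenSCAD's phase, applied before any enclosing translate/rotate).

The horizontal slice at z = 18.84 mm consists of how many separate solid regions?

1

At z = 18.84 mm: the cylinder does not reach this height (z outside [0, 10]); the r=11 cylinder at (13.5, 5) gives a regular 32-gon of circumradius 11 (constant along its height); the cube at (0, 8) is present — its section is the full 7.5×22.5 rectangle; the cube at (8.5, 13) does not reach this height (z outside [1.5, 9.5]); Taking the union: the regions partially overlap (shared area 17.61 mm²), so overlapping operands fuse into one piece — 1 connected region. The result has 1 disconnected region.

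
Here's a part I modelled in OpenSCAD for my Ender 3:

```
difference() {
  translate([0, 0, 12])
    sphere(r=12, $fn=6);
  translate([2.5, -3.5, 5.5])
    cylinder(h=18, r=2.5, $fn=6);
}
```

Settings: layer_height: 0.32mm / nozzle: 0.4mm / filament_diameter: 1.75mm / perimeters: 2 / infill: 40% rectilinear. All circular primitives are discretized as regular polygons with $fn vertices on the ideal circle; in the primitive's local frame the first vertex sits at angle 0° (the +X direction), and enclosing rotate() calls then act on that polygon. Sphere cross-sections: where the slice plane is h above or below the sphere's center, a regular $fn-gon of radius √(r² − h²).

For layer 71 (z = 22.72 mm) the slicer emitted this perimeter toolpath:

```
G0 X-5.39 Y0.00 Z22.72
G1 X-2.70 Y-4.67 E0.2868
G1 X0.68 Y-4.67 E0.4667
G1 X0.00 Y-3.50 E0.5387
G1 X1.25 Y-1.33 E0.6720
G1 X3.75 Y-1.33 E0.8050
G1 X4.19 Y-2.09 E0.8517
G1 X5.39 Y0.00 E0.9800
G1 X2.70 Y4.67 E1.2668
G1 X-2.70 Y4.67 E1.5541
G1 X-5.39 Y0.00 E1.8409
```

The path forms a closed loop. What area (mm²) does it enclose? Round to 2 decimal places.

Apply the shoelace formula to the sequence of (X, Y) vertices; enclosed area = 65.42 mm².

65.42 mm²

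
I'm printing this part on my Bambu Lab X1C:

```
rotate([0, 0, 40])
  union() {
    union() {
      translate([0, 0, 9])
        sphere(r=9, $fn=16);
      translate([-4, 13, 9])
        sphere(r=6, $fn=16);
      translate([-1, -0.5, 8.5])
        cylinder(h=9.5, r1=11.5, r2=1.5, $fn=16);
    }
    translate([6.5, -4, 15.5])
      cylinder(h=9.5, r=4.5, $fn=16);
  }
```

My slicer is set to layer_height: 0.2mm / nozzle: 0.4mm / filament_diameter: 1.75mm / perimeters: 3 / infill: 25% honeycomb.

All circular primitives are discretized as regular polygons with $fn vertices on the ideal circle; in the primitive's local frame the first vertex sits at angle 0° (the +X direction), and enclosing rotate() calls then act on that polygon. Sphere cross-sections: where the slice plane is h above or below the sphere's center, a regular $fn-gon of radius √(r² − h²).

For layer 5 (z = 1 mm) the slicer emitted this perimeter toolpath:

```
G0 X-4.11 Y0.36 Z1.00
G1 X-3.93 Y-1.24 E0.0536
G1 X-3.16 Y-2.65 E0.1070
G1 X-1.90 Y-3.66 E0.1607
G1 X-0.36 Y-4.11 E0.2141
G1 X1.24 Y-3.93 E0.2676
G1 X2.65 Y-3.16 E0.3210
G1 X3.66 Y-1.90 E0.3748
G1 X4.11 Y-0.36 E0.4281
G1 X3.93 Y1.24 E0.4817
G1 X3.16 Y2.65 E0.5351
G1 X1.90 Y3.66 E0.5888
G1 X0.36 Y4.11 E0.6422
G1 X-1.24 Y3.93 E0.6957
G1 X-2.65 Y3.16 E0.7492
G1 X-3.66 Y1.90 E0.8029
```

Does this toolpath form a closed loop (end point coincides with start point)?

Start point (G0): (-4.11, 0.36). End point (last G1): the path does not return to the start — open.

no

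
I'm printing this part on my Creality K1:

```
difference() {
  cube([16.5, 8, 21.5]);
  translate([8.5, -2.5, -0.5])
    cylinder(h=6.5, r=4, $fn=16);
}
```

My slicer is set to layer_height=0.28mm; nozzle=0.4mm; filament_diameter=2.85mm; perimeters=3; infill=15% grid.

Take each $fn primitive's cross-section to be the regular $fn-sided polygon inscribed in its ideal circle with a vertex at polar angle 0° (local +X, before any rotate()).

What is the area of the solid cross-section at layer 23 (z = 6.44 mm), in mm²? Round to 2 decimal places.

132.00 mm²

At z = 6.44 mm: the cube is present — its section is the full 16.5×8 rectangle (area 132.00 mm²); the cylinder at (8.5, -2.5) is not intersected at this z (z outside [-0.5, 6]); Taking the first minus the rest: none of the subtracted shapes is present at this height, so the 16.5×8 cube is unchanged — area = 132.00 mm². Overall, the cross-section is a single solid region. Net area = 132.00 mm².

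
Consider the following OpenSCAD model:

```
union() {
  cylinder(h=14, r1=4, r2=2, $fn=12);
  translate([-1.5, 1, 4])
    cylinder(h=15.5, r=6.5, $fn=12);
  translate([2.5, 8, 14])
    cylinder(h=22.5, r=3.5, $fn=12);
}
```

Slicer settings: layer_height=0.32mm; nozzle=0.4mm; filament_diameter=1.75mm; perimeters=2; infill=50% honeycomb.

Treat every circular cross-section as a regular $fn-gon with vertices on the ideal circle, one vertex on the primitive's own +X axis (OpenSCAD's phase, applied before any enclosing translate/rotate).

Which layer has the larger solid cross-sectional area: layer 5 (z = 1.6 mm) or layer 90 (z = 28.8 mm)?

Layer 5 (z = 1.6): the cone (r1=4→r2=2) has section circumradius 3.771 here — a regular 12-gon (area = (12/2)·3.771²·sin(360°/12) = 42.67 mm²); the cylinder at (-1.5, 1) is absent (z outside [4, 19.5]); the cylinder at (2.5, 8) is absent (z outside [14, 36.5]); Merging all regions: only the cone is present, so the union is just that shape — area = 42.67 mm². So its area = 42.67 mm². Layer 90 (z = 28.8): the cone is absent (z outside [0, 14]); the cylinder at (-1.5, 1) is not intersected at this z (z outside [4, 19.5]); the cylinder at (2.5, 8): section is a regular 12-gon, circumradius r=3.5 (area = (12/2)·3.500²·sin(360°/12) = 36.75 mm²); Merging all regions: only the r=3.5 cylinder at (2.5, 8) is present, so the union is just that shape — area = 36.75 mm². So its area = 36.75 mm². Layer 5 is larger (42.67 vs 36.75 mm²).

layer 5 (z = 1.6 mm)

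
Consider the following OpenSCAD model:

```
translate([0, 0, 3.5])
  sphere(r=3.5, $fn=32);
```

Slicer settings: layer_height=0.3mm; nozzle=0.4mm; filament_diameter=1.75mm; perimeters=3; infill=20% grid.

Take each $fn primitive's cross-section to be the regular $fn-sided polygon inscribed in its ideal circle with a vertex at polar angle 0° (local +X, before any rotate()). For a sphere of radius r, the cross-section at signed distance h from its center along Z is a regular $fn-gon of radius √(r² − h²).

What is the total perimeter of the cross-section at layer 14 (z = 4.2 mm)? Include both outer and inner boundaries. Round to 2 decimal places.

21.51 mm

At z = 4.2 mm: the r=3.5 sphere contributes a regular 32-gon of circumradius √(3.5²−0.7²) = 3.429 (perimeter = 2·32·3.429·sin(180°/32) = 21.51 mm). Overall, the cross-section is a single solid region. Total boundary length (outer) = 21.51 mm.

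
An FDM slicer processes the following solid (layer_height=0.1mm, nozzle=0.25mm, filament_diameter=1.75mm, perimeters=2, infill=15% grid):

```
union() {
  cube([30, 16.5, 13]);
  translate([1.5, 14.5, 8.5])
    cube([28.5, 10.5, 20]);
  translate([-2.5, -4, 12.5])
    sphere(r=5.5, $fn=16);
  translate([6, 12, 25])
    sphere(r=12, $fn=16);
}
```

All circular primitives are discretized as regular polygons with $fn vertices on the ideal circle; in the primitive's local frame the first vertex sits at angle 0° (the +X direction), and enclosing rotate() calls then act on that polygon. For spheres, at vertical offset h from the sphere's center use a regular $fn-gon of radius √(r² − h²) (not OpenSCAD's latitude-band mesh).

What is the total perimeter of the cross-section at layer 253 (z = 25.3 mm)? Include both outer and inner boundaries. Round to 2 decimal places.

At z = 25.3 mm: the cube is not intersected at this z (z outside [0, 13]); the cube at (1.5, 14.5) is present — its section is the full 28.5×10.5 rectangle (perimeter 78.00 mm); the sphere at (-2.5, -4) is not intersected at this z (|z−center|=12.800 > r=5.5); the sphere at (6, 12): section is a regular 16-gon, circumradius = √(r²−h²) = √(12²−0.3²) = 11.996 (perimeter = 2·16·11.996·sin(180°/16) = 74.89 mm); Merging all regions: the regions partially overlap (shared area 121.49 mm²), so the edge portions inside another operand are dropped and the merged outline is re-measured after clipping — boundary = 107.53 mm. Overall, the cross-section is a single solid region. Total boundary length (outer) = 107.53 mm.

107.53 mm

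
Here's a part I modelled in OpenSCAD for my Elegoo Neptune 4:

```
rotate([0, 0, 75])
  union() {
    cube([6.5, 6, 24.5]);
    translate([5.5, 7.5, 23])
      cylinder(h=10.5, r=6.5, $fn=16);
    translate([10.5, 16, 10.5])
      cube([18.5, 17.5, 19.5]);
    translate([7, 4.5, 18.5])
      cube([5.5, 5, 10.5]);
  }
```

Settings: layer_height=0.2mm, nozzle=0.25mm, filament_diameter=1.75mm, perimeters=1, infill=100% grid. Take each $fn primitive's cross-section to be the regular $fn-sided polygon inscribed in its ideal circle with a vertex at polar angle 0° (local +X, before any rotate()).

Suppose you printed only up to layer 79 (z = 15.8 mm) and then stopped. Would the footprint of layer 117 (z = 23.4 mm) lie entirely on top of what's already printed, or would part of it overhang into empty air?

part overhangs

Compare the two slices. At z = 15.8: the 6.5×6 cube contributes its full rectangle (area 39.00 mm²); the cylinder at (5.5, 7.5) does not reach this height (z outside [23, 33.5]); the cube at (10.5, 16) is present — its section is the full 18.5×17.5 rectangle (area 323.75 mm²); the cube at (7, 4.5) is absent (z outside [18.5, 29]); Combining (union): the 2 present regions are separate (no shared area or edge), so areas and boundary lengths simply add and each stays a separate island — area = 362.75 mm²; (rotated 75° about Z; rotation is an isometry so areas/perimeters/island counts are preserved). At z = 23.4: the cube is present — its section is the full 6.5×6 rectangle (area 39.00 mm²); the r=6.5 cylinder at (5.5, 7.5) contributes a regular 16-gon of circumradius 6.5 (area = (16/2)·6.500²·sin(360°/16) = 129.35 mm²); the cube at (10.5, 16) is present — its section is the full 18.5×17.5 rectangle (area 323.75 mm²); the cube at (7, 4.5) is present — its section is the full 5.5×5 rectangle (area 27.50 mm²); Merging all regions: the regions partially overlap — summed areas 519.60 mm² minus the doubly-counted overlap 50.57 mm² gives 469.03 mm² — area = 469.03 mm²; (rotated 75° about Z; rotation is an isometry so areas/perimeters/island counts are preserved). Checking containment: at z = 23.4 the cross-section extends beyond the z = 15.8 cross-section by about 106.28 mm².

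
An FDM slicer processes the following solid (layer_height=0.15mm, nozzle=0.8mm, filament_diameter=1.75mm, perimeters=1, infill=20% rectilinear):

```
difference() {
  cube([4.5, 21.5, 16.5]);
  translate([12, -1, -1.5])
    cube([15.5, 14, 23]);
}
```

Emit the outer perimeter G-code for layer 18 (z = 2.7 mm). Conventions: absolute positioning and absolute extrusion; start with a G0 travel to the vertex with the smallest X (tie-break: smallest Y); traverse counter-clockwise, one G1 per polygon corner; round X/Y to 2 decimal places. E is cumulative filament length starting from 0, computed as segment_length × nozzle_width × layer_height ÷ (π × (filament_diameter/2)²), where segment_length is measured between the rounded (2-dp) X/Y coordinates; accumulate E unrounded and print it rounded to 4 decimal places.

At z = 2.7 mm: the cube is present — its section is the full 4.5×21.5 rectangle; the 15.5×14 cube at (12, -1) contributes its full rectangle; Taking the first minus the rest: starting from the 4.5×21.5 cube, the 15.5×14 cube at (12, -1) misses the remaining region (no effect) — 1 connected region. The outline is a single polygon with 4 vertices. Extrusion per mm of travel: 0.8 × 0.15 / (π × 0.875²) = 0.049890. Accumulating E over each segment gives final E = 2.5943.

G0 X0.00 Y0.00 Z2.70
G1 X4.50 Y0.00 E0.2245
G1 X4.50 Y21.50 E1.2971
G1 X0.00 Y21.50 E1.5217
G1 X0.00 Y0.00 E2.5943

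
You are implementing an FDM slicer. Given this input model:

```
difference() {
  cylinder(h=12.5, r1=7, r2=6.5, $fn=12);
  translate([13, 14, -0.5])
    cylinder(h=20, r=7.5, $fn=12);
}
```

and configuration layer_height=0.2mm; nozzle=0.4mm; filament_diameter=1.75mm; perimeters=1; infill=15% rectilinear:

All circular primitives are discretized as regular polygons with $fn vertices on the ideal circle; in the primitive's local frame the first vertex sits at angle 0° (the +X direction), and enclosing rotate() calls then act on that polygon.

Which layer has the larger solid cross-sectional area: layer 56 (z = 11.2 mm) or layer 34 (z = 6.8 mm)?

Layer 56 (z = 11.2): the cone contributes a regular 12-gon of circumradius 6.552 (interpolated between r1=7 and r2=6.5 at t=0.896) (area = (12/2)·6.552²·sin(360°/12) = 128.79 mm²); the r=7.5 cylinder at (13, 14) contributes a regular 12-gon of circumradius 7.5 (area = (12/2)·7.500²·sin(360°/12) = 168.75 mm²); Taking the first minus the rest: starting from the cone (128.79 mm²), the r=7.5 cylinder at (13, 14) misses the remaining region (no effect) — area = 128.79 mm². So its area = 128.79 mm². Layer 34 (z = 6.8): the cone: at t=0.544 of its height the radius interpolates to r₁+(r₂−r₁)t = 6.728, giving a regular 12-gon of that circumradius (area = (12/2)·6.728²·sin(360°/12) = 135.80 mm²); the r=7.5 cylinder at (13, 14) contributes a regular 12-gon of circumradius 7.5 (area = (12/2)·7.500²·sin(360°/12) = 168.75 mm²); Taking the first minus the rest: starting from the cone (135.80 mm²), the r=7.5 cylinder at (13, 14) misses the remaining region (no effect) — area = 135.80 mm². So its area = 135.80 mm². Layer 34 is larger (135.80 vs 128.79 mm²).

layer 34 (z = 6.8 mm)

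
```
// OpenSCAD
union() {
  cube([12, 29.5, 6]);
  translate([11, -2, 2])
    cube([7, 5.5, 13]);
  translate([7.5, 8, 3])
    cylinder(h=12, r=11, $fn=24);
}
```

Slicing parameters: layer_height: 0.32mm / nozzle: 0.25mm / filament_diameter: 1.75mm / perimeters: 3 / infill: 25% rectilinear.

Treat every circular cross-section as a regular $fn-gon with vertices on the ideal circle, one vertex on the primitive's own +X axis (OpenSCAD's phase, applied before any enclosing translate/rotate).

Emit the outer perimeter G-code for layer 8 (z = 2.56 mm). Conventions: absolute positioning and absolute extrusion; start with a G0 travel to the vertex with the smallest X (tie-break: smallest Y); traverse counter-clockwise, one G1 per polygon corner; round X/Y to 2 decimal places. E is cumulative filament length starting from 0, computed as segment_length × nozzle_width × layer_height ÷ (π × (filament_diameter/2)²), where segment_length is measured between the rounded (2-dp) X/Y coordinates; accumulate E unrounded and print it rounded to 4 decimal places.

G0 X0.00 Y0.00 Z2.56
G1 X11.00 Y0.00 E0.3659
G1 X11.00 Y-2.00 E0.4324
G1 X18.00 Y-2.00 E0.6652
G1 X18.00 Y3.50 E0.8481
G1 X12.00 Y3.50 E1.0477
G1 X12.00 Y29.50 E1.9125
G1 X0.00 Y29.50 E2.3116
G1 X0.00 Y0.00 E3.2928

At z = 2.56 mm: the cube (footprint 12×29.5) is included at this height; the 7×5.5 cube at (11, -2) contributes its full rectangle; the cylinder at (7.5, 8) is not intersected at this z (z outside [3, 15]); Merging all regions: the regions partially overlap (shared area 3.50 mm²), so overlapping operands fuse into one piece — 1 connected region. The outline is a single polygon with 8 vertices. Extrusion per mm of travel: 0.25 × 0.32 / (π × 0.875²) = 0.033260. Accumulating E over each segment gives final E = 3.2928.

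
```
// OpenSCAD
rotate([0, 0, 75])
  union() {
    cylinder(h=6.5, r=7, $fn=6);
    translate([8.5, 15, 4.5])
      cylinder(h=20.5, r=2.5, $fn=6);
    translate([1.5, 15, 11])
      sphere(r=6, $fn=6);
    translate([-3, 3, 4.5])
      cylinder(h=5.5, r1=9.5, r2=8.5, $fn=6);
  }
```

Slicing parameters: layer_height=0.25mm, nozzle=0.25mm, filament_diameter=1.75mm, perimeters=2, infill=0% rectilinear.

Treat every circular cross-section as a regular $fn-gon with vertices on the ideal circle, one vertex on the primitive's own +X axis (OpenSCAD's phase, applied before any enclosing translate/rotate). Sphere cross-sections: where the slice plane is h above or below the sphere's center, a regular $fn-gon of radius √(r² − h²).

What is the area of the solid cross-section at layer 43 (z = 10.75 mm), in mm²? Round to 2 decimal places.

107.67 mm²

At z = 10.75 mm: the cylinder does not reach this height (z outside [0, 6.5]); the r=2.5 cylinder at (8.5, 15) contributes a regular 6-gon of circumradius 2.5 (area = (6/2)·2.500²·sin(360°/6) = 16.24 mm²); the r=6 sphere at (1.5, 15) contributes a regular 6-gon of circumradius √(6²−0.25²) = 5.995 (area = (6/2)·5.995²·sin(360°/6) = 93.37 mm²); the cone at (-3, 3) is not intersected at this z (z outside [4.5, 10]); Merging all regions: the regions partially overlap — summed areas 109.61 mm² minus the doubly-counted overlap 1.94 mm² gives 107.67 mm² — area = 107.67 mm²; (rotated 75° about Z; rotation is an isometry so areas/perimeters/island counts are preserved). Overall, the cross-section is a single solid region. Net area = 107.67 mm².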